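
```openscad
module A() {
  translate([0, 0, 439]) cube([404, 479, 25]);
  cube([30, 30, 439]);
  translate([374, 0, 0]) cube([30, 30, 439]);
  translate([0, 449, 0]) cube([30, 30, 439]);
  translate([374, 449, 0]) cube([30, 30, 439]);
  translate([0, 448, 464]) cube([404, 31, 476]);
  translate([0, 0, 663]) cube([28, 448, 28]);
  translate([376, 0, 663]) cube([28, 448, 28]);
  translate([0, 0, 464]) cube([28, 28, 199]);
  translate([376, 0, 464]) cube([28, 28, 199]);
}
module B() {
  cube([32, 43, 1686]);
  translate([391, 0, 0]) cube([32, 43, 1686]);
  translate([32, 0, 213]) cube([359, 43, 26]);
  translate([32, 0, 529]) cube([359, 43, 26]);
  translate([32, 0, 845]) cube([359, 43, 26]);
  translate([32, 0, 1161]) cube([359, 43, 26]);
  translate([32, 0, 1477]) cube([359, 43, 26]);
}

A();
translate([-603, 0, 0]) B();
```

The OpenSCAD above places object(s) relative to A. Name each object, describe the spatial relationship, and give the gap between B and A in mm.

The ladder's nearest face is 180 mm from the chair's −x face.

A is a chair. B is a ladder. The ladder is on the floor beside the chair on its −x side. The gap between the ladder and the chair is 180 mm.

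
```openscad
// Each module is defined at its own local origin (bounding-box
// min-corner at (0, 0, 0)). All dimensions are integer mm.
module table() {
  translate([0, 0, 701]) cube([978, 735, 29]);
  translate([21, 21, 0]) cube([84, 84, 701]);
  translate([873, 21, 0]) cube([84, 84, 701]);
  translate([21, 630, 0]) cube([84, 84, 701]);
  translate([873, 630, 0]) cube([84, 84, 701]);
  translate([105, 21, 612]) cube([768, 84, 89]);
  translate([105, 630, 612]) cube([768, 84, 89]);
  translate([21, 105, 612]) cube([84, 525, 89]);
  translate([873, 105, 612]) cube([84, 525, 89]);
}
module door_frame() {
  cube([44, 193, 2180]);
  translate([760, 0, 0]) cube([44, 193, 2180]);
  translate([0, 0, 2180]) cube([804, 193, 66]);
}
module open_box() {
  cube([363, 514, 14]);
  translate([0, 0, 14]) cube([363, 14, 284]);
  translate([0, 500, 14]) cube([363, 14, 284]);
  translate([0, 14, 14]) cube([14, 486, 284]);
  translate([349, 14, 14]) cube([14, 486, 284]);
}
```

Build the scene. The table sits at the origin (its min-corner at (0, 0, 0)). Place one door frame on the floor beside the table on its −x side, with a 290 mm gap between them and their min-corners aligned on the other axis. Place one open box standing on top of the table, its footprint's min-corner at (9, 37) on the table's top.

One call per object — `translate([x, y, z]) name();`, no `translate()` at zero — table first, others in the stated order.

table();
translate([-1094, 0, 0]) door_frame();
translate([9, 37, 730]) open_box();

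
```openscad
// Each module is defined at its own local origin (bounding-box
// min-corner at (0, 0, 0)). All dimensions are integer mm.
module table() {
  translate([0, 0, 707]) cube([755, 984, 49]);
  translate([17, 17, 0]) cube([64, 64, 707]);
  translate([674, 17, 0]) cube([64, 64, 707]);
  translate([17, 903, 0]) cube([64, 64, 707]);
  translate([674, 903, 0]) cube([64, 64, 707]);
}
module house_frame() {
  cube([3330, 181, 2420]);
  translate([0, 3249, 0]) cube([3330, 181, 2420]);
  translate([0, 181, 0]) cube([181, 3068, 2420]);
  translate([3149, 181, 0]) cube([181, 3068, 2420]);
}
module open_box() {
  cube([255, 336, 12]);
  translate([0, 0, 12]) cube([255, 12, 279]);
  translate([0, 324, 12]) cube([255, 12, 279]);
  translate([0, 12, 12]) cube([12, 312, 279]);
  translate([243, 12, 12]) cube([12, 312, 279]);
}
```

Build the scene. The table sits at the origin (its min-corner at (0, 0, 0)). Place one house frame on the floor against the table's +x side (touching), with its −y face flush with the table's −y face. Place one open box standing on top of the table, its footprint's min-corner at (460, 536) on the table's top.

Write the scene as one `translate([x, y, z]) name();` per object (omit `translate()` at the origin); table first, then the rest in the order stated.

table();
translate([755, 0, 0]) house_frame();
translate([460, 536, 756]) open_box();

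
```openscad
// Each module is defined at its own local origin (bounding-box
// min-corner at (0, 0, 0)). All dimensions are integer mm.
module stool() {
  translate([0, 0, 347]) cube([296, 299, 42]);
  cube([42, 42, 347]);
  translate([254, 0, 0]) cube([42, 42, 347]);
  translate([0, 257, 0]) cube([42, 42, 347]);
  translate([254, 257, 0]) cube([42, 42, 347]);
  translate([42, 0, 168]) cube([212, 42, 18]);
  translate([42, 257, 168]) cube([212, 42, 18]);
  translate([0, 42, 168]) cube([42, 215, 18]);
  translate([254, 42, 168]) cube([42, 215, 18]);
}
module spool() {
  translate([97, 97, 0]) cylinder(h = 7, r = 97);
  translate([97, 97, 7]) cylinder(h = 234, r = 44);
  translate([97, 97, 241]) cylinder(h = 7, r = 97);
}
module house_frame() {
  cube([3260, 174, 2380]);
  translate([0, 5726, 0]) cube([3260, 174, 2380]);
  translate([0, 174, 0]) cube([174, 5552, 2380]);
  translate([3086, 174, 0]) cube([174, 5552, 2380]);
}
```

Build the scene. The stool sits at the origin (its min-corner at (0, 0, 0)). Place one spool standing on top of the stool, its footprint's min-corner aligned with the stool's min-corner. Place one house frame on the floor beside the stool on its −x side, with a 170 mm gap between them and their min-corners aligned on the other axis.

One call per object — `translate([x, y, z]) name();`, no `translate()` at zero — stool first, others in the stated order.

stool();
translate([0, 0, 389]) spool();
translate([-3430, 0, 0]) house_frame();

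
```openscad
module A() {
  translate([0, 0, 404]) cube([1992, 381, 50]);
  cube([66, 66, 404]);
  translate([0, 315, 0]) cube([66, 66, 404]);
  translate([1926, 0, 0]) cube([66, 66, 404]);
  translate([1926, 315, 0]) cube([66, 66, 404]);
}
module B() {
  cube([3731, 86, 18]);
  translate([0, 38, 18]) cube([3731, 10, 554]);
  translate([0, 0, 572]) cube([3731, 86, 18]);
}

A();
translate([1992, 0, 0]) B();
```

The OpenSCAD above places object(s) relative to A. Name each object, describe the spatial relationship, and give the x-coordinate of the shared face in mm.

A is a bench. B is an I-beam. The I-beam is against the bench's +x side, with their −y faces flush. The x-coordinate of the shared face is 1992 mm.

The bench's +x face and the I-beam's −x face are both at x = 1992 mm.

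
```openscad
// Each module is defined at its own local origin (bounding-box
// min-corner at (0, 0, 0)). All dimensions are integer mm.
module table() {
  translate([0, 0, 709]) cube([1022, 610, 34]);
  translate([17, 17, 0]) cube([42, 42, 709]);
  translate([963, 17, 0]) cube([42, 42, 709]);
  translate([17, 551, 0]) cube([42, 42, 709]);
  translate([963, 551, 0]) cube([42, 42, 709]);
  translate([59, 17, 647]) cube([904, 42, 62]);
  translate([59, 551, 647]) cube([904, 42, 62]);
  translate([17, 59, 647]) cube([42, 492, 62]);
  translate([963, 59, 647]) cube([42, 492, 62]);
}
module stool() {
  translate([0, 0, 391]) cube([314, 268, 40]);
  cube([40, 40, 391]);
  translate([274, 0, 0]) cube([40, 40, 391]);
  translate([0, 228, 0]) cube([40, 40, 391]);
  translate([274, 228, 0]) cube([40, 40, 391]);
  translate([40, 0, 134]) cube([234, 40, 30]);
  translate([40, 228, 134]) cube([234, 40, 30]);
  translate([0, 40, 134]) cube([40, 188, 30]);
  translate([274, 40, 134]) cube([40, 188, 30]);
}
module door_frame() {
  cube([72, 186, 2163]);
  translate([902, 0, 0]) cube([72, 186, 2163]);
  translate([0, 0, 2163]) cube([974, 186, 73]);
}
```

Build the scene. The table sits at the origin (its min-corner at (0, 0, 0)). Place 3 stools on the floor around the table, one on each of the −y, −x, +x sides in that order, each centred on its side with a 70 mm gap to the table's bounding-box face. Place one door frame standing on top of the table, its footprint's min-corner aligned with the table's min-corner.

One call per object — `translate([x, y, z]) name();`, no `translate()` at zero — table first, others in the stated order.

table();
translate([354, -338, 0]) stool();
translate([-384, 171, 0]) stool();
translate([1092, 171, 0]) stool();
translate([0, 0, 743]) door_frame();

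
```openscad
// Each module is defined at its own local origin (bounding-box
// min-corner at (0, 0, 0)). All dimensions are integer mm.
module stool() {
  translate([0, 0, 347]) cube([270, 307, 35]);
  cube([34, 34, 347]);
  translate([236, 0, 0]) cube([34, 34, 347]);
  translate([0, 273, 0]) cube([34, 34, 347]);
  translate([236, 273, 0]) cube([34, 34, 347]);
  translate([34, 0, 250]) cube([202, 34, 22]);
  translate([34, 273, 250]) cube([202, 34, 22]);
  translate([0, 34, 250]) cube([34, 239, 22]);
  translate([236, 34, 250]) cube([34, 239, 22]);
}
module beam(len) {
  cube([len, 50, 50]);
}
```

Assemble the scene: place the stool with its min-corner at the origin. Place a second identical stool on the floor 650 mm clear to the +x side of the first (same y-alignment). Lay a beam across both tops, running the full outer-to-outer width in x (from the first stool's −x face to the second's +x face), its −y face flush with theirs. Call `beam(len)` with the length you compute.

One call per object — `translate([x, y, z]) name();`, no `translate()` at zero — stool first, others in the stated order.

stool();
translate([920, 0, 0]) stool();
translate([0, 0, 382]) beam(1190);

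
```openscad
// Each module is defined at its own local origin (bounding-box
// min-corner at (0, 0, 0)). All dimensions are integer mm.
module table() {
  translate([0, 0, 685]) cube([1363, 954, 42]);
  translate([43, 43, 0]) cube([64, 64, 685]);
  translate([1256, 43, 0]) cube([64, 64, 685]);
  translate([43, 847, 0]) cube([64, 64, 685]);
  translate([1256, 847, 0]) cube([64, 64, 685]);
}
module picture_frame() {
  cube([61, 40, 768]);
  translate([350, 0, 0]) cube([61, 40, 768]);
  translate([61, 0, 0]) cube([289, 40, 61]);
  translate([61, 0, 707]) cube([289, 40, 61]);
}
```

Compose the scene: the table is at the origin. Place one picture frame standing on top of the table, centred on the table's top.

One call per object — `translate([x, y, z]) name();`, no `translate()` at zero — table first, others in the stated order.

table();
translate([476, 457, 727]) picture_frame();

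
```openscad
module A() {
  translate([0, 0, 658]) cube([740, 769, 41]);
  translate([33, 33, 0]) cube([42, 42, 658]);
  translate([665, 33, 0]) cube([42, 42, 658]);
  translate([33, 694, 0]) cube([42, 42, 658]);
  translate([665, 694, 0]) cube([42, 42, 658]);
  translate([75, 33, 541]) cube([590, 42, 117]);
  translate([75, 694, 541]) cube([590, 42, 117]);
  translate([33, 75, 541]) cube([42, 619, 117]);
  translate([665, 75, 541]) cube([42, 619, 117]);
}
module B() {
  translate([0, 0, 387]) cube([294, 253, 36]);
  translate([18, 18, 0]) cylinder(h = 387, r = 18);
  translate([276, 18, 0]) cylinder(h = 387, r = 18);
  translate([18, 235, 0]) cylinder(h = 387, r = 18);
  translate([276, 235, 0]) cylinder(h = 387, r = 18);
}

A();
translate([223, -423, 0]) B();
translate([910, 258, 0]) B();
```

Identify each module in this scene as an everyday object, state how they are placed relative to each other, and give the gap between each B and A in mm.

Each stool's nearest face is 170 mm from the table's bounding box.

A is a table. B is a stool. Two stools sit around the table at the −y, +x sides. The gap between each stool and the table is 170 mm.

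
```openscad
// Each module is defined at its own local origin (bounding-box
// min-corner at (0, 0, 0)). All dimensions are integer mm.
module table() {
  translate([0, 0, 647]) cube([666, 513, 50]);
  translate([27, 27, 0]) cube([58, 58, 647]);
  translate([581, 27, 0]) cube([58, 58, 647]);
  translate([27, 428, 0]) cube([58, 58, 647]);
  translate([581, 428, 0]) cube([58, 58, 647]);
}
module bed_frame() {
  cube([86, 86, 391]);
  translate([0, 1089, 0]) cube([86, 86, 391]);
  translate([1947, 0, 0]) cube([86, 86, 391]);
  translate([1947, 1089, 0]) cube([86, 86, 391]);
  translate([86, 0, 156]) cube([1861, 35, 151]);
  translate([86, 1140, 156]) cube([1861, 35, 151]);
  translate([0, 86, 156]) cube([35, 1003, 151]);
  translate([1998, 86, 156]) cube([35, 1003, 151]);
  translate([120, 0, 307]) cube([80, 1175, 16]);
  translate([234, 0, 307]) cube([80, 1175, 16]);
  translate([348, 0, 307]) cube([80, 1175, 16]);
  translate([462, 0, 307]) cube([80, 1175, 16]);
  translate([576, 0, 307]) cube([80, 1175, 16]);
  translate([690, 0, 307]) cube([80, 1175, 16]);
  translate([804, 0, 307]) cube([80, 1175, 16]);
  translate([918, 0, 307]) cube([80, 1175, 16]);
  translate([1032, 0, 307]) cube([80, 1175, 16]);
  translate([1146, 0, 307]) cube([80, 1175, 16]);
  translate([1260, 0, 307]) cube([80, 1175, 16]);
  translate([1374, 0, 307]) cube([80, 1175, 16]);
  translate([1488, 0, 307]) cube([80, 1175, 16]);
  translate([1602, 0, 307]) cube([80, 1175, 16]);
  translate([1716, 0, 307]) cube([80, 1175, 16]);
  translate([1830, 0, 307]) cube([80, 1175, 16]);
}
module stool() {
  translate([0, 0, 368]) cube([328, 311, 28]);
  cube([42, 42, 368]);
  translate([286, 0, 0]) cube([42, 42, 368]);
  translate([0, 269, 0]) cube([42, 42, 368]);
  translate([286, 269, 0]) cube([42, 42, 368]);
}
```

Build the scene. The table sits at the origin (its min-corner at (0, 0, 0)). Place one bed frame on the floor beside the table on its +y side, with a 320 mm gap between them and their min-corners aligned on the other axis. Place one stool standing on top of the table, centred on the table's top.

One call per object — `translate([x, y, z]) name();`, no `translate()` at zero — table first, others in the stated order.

table();
translate([0, 833, 0]) bed_frame();
translate([169, 101, 697]) stool();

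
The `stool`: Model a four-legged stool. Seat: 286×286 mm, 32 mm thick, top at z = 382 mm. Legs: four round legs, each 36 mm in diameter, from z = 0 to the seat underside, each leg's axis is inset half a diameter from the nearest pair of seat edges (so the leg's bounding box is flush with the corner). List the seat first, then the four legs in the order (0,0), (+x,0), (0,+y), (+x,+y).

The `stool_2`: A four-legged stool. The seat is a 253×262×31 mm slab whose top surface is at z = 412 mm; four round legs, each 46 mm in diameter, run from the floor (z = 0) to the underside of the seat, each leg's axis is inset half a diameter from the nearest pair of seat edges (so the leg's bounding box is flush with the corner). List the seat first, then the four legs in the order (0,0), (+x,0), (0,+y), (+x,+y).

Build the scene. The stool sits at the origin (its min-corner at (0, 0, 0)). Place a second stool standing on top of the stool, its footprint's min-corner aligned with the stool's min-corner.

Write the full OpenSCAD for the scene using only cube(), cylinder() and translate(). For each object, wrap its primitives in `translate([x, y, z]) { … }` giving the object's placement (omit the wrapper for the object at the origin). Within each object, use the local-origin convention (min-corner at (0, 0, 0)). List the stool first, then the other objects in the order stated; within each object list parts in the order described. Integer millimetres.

translate([0, 0, 350]) cube([286, 286, 32]);
translate([18, 18, 0]) cylinder(h = 350, r = 18);
translate([268, 18, 0]) cylinder(h = 350, r = 18);
translate([18, 268, 0]) cylinder(h = 350, r = 18);
translate([268, 268, 0]) cylinder(h = 350, r = 18);
translate([0, 0, 382]) {
  translate([0, 0, 381]) cube([253, 262, 31]);
  translate([23, 23, 0]) cylinder(h = 381, r = 23);
  translate([230, 23, 0]) cylinder(h = 381, r = 23);
  translate([23, 239, 0]) cylinder(h = 381, r = 23);
  translate([230, 239, 0]) cylinder(h = 381, r = 23);
}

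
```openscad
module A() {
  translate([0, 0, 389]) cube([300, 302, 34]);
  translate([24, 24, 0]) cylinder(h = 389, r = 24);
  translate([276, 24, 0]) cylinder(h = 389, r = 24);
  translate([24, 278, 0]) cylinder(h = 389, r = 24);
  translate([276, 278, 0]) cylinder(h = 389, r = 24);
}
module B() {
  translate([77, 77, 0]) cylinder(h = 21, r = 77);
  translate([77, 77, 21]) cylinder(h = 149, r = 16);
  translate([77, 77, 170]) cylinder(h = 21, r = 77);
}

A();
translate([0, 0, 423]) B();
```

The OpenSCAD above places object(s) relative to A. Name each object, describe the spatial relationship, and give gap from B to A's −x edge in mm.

The spool's min-x is at 0; the stool's min-x is 0; gap = 0 mm.

A is a stool. B is a spool. The spool is on top of the stool. The gap from the spool to the stool's −x edge is 0 mm.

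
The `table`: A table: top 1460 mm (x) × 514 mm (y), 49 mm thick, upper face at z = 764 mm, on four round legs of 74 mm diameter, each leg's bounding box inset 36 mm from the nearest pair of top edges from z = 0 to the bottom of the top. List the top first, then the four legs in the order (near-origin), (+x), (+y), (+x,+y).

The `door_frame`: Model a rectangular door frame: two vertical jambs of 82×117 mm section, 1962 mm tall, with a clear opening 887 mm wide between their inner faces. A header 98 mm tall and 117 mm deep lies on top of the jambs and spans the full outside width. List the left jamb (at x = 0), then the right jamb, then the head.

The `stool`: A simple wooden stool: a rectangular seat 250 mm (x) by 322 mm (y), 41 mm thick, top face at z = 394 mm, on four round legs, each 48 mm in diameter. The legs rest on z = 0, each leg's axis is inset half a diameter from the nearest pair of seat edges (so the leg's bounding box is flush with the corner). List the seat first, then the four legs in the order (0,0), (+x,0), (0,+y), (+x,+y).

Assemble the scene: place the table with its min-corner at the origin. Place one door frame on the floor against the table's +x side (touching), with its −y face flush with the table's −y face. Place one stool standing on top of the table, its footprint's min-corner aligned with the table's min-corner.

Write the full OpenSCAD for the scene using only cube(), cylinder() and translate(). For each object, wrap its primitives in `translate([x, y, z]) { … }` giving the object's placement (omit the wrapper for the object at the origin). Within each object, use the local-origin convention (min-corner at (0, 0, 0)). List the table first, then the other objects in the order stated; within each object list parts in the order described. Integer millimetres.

translate([0, 0, 715]) cube([1460, 514, 49]);
translate([73, 73, 0]) cylinder(h = 715, r = 37);
translate([1387, 73, 0]) cylinder(h = 715, r = 37);
translate([73, 441, 0]) cylinder(h = 715, r = 37);
translate([1387, 441, 0]) cylinder(h = 715, r = 37);
translate([1460, 0, 0]) {
  cube([82, 117, 1962]);
  translate([969, 0, 0]) cube([82, 117, 1962]);
  translate([0, 0, 1962]) cube([1051, 117, 98]);
}
translate([0, 0, 764]) {
  translate([0, 0, 353]) cube([250, 322, 41]);
  translate([24, 24, 0]) cylinder(h = 353, r = 24);
  translate([226, 24, 0]) cylinder(h = 353, r = 24);
  translate([24, 298, 0]) cylinder(h = 353, r = 24);
  translate([226, 298, 0]) cylinder(h = 353, r = 24);
}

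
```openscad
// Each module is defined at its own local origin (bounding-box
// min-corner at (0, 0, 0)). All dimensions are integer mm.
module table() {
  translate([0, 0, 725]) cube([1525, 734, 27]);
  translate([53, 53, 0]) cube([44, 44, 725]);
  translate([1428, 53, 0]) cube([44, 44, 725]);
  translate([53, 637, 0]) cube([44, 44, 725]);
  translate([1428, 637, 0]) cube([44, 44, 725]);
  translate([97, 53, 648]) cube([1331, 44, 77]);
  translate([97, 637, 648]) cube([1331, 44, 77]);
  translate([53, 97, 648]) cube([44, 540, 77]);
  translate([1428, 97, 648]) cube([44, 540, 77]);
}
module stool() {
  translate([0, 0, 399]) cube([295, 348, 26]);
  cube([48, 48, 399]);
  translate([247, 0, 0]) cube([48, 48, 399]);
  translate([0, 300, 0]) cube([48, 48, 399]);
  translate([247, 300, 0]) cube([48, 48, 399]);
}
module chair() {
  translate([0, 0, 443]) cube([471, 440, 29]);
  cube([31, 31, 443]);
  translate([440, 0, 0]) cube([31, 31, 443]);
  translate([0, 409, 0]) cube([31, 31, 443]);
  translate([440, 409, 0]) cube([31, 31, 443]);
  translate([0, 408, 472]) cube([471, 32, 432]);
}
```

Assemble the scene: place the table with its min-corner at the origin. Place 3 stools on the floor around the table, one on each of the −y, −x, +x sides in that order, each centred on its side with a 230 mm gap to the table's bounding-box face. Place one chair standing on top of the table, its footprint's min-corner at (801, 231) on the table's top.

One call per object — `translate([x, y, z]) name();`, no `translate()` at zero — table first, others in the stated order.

table();
translate([615, -578, 0]) stool();
translate([-525, 193, 0]) stool();
translate([1755, 193, 0]) stool();
translate([801, 231, 752]) chair();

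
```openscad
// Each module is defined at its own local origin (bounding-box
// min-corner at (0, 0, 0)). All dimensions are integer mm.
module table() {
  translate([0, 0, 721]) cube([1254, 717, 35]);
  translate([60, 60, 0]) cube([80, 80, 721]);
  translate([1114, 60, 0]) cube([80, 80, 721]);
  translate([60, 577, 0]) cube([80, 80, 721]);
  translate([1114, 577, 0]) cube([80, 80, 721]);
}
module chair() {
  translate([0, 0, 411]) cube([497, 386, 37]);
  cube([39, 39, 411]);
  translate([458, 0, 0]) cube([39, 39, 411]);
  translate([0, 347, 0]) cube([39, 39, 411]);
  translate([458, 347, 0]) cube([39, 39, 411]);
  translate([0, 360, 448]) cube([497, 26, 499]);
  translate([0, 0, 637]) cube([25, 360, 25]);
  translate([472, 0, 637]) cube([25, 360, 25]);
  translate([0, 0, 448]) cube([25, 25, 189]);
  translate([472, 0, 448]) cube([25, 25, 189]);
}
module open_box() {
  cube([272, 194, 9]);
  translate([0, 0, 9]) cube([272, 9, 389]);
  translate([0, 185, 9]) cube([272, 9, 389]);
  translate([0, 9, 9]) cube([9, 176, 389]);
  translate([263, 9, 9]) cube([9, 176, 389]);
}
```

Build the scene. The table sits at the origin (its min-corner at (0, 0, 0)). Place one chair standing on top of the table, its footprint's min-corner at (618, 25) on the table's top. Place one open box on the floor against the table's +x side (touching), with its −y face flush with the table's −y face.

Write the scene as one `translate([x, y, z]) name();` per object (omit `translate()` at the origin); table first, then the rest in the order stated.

table();
translate([618, 25, 756]) chair();
translate([1254, 0, 0]) open_box();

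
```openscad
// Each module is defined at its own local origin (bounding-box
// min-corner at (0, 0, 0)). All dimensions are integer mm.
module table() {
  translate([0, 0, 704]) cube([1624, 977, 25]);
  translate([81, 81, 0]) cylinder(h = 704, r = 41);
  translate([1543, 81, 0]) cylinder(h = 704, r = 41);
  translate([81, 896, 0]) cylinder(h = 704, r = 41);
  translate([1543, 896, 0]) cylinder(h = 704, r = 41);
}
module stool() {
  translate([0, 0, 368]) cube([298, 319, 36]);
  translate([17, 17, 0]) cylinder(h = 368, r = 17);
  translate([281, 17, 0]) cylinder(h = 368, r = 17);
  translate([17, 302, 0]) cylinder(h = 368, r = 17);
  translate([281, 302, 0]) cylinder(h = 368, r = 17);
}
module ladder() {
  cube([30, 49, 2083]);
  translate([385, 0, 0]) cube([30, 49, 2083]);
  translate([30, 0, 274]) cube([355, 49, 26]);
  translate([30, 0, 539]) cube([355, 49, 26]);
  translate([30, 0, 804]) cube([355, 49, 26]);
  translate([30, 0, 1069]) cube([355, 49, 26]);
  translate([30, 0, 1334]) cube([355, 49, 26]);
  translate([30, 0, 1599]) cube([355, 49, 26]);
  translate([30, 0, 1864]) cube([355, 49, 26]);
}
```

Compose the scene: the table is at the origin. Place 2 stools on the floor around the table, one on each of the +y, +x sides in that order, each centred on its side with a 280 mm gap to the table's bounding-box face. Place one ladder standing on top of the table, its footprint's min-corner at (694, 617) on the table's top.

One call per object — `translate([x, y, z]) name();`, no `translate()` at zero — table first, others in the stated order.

table();
translate([663, 1257, 0]) stool();
translate([1904, 329, 0]) stool();
translate([694, 617, 729]) ladder();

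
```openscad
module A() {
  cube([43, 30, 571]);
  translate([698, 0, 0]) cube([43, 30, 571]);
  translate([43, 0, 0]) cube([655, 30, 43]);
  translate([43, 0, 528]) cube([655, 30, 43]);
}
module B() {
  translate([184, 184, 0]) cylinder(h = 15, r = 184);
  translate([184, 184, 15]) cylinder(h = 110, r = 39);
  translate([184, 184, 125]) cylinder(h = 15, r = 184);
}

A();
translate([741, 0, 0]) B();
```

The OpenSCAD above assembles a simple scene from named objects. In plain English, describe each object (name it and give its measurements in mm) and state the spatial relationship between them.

A is a rectangular picture frame lying in the x–z plane (depth along y). The opening is 655 mm wide (x) by 485 mm tall (z), surrounded by a border 43 mm wide on all four sides. The frame is 30 mm deep and is made of two full-height vertical stiles with two horizontal rails fitted between them.

B is a spool: two coaxial disc flanges of radius 184 mm and thickness 15 mm, joined by a core cylinder of radius 39 mm and height 110 mm. The lower flange rests on z = 0 and the three cylinders share a vertical axis.

The spool is against the picture frame's +x side, with their −y faces flush.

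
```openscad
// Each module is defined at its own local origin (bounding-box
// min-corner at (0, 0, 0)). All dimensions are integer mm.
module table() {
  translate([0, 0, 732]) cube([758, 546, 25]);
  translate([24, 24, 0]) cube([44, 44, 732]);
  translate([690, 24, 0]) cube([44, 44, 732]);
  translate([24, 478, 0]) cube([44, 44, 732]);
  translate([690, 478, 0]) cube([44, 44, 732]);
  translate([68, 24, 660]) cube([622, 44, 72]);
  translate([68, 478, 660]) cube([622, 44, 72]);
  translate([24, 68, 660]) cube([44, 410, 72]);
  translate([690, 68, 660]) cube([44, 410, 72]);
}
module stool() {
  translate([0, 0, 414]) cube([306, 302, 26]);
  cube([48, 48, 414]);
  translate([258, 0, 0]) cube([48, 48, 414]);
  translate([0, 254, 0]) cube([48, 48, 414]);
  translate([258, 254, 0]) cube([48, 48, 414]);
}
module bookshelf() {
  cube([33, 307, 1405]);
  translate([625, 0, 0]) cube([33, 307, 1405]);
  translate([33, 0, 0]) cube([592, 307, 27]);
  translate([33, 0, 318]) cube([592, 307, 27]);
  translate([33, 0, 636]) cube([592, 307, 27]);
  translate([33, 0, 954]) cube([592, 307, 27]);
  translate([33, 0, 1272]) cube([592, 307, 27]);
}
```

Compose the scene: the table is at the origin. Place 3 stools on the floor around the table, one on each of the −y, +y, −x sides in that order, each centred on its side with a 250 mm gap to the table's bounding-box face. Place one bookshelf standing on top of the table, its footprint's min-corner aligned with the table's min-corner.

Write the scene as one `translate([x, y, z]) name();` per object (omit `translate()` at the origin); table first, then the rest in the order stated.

table();
translate([226, -552, 0]) stool();
translate([226, 796, 0]) stool();
translate([-556, 122, 0]) stool();
translate([0, 0, 757]) bookshelf();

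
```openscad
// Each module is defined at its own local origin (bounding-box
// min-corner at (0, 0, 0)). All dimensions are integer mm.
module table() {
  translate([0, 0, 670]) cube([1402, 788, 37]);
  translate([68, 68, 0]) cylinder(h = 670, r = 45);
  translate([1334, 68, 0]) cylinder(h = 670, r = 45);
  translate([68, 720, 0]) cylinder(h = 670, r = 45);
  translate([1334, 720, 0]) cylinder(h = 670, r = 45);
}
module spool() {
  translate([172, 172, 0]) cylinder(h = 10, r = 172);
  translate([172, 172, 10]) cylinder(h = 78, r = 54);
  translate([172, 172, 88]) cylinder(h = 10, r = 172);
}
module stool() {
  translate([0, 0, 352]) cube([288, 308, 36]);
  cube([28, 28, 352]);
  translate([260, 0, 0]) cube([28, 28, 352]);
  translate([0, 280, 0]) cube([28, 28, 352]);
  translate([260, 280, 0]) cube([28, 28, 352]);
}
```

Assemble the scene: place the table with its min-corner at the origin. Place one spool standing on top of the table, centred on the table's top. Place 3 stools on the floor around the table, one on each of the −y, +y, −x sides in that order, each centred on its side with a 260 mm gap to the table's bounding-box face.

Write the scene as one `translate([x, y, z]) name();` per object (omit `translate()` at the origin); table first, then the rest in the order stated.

table();
translate([529, 222, 707]) spool();
translate([557, -568, 0]) stool();
translate([557, 1048, 0]) stool();
translate([-548, 240, 0]) stool();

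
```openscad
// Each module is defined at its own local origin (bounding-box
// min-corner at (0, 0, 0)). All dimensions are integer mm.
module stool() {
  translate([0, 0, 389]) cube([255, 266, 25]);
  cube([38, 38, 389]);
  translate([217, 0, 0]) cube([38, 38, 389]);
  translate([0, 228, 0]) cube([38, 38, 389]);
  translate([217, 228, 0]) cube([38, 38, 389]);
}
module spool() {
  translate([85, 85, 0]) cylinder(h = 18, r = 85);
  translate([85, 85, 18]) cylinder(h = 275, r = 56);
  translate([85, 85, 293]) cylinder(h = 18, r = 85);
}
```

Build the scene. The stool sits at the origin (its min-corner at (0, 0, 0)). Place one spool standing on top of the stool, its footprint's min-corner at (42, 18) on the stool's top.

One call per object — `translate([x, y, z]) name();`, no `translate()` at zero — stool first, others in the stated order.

stool();
translate([42, 18, 414]) spool();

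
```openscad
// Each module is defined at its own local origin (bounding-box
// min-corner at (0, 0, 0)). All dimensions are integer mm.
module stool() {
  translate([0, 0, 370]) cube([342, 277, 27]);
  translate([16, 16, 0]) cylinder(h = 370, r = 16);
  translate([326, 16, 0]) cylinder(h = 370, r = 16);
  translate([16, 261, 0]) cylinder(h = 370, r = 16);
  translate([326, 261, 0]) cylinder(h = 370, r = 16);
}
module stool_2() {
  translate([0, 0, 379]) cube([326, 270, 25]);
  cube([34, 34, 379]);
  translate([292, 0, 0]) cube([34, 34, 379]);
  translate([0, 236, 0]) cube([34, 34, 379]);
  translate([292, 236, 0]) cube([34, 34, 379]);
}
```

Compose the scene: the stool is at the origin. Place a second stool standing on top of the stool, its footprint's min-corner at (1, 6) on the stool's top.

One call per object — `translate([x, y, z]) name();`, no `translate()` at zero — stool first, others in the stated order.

stool();
translate([1, 6, 397]) stool_2();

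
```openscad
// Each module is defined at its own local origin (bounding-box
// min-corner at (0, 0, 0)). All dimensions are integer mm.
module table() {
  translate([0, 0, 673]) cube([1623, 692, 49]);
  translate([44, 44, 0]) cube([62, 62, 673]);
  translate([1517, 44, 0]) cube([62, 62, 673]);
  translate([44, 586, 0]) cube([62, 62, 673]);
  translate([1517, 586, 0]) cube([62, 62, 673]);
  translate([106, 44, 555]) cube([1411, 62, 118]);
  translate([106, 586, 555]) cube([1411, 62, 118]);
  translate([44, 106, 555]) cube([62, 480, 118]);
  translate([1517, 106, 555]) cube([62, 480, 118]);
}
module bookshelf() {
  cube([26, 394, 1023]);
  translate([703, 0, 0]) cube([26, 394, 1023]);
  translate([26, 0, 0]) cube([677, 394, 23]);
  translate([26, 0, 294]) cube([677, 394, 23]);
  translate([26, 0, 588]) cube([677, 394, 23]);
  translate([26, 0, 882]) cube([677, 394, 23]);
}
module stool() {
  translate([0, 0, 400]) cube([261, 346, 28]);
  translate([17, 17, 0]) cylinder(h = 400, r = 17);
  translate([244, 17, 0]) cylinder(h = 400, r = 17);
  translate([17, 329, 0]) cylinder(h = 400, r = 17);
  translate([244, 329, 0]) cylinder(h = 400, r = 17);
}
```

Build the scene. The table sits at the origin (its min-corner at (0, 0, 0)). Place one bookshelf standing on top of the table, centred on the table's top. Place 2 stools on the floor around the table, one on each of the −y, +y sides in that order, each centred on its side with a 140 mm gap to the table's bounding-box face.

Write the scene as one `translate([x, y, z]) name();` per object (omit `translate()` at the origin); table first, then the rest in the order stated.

table();
translate([447, 149, 722]) bookshelf();
translate([681, -486, 0]) stool();
translate([681, 832, 0]) stool();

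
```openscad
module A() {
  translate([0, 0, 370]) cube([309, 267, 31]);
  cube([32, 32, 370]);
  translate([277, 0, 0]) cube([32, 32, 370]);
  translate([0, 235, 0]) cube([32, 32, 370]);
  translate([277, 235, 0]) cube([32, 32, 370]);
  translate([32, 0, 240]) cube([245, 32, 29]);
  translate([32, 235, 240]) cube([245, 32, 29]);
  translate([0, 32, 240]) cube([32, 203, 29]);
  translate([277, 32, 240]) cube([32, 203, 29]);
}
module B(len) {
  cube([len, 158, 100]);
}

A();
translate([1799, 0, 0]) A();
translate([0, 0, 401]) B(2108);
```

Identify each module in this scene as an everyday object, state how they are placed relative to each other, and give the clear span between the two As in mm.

Second stool starts at x = 1799; first ends at x = 309; clear span = 1799 − 309 = 1490 mm.

A is a stool. B is a beam. A beam spans the tops of two stools. The clear span between the two stools is 1490 mm.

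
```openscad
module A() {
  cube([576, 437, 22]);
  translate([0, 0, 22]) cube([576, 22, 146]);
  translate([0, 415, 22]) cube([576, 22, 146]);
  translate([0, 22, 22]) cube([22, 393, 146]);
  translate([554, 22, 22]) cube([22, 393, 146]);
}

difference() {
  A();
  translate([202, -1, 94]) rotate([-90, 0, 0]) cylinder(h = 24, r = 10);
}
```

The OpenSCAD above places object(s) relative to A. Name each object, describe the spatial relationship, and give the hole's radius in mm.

The subtracted cylinder has r = 10 mm.

A is an open box. The open box has a circular hole through its front wall. The hole's radius is 10 mm.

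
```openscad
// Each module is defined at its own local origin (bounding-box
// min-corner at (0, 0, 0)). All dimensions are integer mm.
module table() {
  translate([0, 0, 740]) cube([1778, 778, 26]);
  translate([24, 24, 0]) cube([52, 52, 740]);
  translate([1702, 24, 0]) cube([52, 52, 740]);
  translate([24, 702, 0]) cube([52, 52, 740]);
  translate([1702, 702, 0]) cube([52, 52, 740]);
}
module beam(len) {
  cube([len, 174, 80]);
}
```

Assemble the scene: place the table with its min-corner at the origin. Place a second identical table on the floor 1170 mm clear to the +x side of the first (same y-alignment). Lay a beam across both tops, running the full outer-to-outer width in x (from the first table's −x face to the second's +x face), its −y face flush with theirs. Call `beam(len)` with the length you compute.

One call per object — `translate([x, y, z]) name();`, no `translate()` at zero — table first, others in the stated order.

table();
translate([2948, 0, 0]) table();
translate([0, 0, 766]) beam(4726);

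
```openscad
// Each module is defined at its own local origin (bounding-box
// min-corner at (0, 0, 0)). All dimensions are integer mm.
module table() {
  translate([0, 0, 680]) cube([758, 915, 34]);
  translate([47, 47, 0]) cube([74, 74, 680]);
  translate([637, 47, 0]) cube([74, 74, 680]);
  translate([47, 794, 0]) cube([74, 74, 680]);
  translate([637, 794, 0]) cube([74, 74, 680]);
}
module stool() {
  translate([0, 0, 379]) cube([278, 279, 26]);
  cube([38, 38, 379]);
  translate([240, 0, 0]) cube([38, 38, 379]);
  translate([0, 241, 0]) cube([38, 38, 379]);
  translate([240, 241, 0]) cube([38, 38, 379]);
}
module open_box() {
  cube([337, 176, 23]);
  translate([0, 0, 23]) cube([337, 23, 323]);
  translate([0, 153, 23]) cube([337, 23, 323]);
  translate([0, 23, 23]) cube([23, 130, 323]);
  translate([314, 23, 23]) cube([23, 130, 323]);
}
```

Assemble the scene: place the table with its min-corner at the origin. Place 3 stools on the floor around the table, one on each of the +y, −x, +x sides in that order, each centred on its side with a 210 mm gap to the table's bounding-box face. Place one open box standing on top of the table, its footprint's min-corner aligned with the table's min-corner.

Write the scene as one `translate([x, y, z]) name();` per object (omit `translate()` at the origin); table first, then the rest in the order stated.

table();
translate([240, 1125, 0]) stool();
translate([-488, 318, 0]) stool();
translate([968, 318, 0]) stool();
translate([0, 0, 714]) open_box();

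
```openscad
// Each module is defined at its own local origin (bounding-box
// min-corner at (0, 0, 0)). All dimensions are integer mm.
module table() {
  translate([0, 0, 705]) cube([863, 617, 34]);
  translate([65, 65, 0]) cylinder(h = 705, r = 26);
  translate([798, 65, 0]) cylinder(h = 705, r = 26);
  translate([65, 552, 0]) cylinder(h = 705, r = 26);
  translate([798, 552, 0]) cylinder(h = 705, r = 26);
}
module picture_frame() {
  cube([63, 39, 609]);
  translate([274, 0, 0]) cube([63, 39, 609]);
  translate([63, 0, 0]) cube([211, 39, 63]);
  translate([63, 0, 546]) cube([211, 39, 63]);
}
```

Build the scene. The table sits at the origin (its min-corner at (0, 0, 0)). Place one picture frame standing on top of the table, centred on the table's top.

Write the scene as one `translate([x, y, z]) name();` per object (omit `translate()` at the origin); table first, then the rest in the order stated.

table();
translate([263, 289, 739]) picture_frame();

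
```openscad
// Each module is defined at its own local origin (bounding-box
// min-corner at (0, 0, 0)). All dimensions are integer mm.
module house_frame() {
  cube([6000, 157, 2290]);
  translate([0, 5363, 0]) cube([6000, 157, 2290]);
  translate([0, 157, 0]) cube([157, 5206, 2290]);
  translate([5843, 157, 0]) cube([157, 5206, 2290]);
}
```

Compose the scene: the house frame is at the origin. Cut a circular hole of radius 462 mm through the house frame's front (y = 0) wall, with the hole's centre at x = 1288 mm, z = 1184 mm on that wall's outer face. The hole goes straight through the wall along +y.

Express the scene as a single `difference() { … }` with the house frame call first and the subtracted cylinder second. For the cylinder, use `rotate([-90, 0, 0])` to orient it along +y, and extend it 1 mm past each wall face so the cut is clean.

difference() {
  house_frame();
  translate([1288, -1, 1184]) rotate([-90, 0, 0]) cylinder(h = 159, r = 462);
}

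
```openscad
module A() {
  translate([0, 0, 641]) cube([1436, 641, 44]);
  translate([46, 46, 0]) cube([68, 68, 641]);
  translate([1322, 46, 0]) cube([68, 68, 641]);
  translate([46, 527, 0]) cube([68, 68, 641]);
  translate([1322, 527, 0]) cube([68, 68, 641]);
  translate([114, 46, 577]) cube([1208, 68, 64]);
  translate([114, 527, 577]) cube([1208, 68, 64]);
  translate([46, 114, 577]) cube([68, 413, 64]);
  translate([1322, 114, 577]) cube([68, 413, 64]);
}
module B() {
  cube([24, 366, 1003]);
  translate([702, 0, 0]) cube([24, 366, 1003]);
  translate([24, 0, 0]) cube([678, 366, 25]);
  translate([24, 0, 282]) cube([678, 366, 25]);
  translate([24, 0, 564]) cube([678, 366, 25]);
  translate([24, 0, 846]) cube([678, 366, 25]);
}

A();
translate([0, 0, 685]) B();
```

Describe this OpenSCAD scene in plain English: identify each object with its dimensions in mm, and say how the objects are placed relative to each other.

A is a rectangular dining table. The top is 1436×641×44 mm with its upper surface at z = 685 mm. It stands on four 68×68 mm square legs, each inset 46 mm from the nearest pair of top edges, running from the floor to the underside of the top. Four apron rails, 68 mm thick and 64 mm tall, run between adjacent legs with their top edges flush with the underside of the top and their outer faces flush with the legs' outer faces.

B is an open bookshelf. Two side panels, each 24 mm thick, 366 mm deep and 1003 mm tall, stand 726 mm apart (outside-to-outside). Between them sit 4 shelves, each 25 mm thick and 366 mm deep, spanning the full gap between the sides. The bottom shelf rests on the floor (its underside at z = 0) and the clear gap between one shelf's top and the next shelf's underside is 257 mm.

The bookshelf is on top of the table.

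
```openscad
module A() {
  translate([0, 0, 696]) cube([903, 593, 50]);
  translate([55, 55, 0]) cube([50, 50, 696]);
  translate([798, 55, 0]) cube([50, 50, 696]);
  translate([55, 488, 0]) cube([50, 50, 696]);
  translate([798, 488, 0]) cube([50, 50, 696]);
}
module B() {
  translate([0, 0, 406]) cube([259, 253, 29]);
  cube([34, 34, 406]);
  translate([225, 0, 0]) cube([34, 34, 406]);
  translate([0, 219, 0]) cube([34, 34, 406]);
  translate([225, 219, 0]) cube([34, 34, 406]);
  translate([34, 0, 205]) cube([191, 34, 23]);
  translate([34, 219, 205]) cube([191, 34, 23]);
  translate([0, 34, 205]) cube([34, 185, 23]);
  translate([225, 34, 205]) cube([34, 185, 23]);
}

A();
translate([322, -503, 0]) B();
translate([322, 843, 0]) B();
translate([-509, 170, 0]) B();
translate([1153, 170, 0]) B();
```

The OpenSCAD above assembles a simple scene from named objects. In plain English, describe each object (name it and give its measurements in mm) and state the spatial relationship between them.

A is a table with a 903×593 mm rectangular top, 50 mm thick, top surface at z = 746 mm, supported by four 50×50 mm square legs, each inset 55 mm from the nearest pair of top edges, running from the floor.

B is a simple wooden stool: a rectangular seat 259 mm (x) by 253 mm (y), 29 mm thick, top face at z = 435 mm, on four square legs, each 34×34 mm in cross-section. The legs rest on z = 0, each flush with a corner of the seat. Four stretchers, 34 mm wide and 23 mm tall, connect adjacent legs with their undersides at z = 205 mm, each running between the inner faces of the legs it joins and aligned with the legs' outer faces on the other axis.

Four stools sit around the table at the −y, +y, −x, +x sides.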